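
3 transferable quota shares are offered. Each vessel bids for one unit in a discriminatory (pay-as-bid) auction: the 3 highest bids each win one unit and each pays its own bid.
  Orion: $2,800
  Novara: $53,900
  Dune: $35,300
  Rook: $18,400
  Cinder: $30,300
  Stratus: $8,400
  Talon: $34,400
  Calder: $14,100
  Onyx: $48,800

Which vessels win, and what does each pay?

Ordering the bids: 53,900 (Novara), 48,800 (Onyx), 35,300 (Dune), 34,400 (Talon), 30,300 (Cinder), …
The 3 highest are Novara, Onyx, Dune.
Each winner pays its own bid: Novara $53,900, Onyx $48,800, Dune $35,300.

Novara $53,900, Onyx $48,800, Dune $35,300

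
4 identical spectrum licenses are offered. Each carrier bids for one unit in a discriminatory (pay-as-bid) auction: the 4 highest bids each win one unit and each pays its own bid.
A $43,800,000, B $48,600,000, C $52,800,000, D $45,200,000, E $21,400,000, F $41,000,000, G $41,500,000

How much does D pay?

Ordering the bids: 52,800,000 (C), 48,600,000 (B), 45,200,000 (D), 43,800,000 (A), 41,500,000 (G), 41,000,000 (F), …
Winners (4 units): C, B, D, A.
D wins → own bid $45,200,000.

D pays $45,200,000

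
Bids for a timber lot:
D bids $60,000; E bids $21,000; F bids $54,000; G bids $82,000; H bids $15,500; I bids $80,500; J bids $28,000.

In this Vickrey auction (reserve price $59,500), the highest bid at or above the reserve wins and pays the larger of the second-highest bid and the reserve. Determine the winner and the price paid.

Bids in order: 82,000 (G) > 80,500 (I) > 60,000 (D) > 54,000 (F) > 28,000 (J) > 21,000 (E) > …
Highest eligible bid: G at $82,000.
max(second-highest $80,500, reserve $59,500) = $80,500; the reserve does not bind.

G pays $80,500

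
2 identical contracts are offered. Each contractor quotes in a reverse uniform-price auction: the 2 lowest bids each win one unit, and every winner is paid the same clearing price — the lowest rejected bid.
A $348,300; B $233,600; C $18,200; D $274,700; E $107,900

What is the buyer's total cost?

Total cost: $467,200

Sorting: 18,200 (C), 107,900 (E), 233,600 (B), 274,700 (D), …
Lowest 2: C, E.
First losing bid is B's $233,600, which sets the uniform price.
Total cost = 2 × $233,600 = $467,200.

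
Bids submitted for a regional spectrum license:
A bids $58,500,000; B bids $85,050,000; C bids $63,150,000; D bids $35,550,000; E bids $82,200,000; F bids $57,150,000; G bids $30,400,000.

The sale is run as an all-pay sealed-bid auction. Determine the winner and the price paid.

Bids ranked: 85,050,000 (B) > 82,200,000 (E) > 63,150,000 (C) > 58,500,000 (A) > 57,150,000 (F) > 35,550,000 (D) > …
B wins with the top bid; all bids are sunk regardless.

B pays $85,050,000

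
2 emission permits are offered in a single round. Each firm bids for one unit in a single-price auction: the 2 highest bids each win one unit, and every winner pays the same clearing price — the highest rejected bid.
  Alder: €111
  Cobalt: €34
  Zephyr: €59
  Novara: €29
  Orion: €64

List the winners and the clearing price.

Alder, Orion; each pays €59

Bids ranked high→low: 111 (Alder), 64 (Orion), 59 (Zephyr), 34 (Cobalt), …
Winners (2 units): Alder, Orion.
Clearing price = highest rejected bid = €59.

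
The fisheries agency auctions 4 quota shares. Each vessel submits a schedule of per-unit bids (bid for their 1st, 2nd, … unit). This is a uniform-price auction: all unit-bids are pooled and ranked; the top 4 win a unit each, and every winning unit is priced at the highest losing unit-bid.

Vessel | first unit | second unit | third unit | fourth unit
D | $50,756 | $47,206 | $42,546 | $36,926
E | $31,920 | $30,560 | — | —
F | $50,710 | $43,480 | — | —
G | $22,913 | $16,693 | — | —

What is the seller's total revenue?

Pooled unit-bids ranked (top 4): 50,756 (D-1), 50,710 (F-1), 47,206 (D-2), 43,480 (F-2)
First bid not allocated: $42,546.
Allocation: D 2, F 2. Every unit priced at $42,546.
Revenue = 4 × 42,546 = $170,184.

Total revenue: $170,184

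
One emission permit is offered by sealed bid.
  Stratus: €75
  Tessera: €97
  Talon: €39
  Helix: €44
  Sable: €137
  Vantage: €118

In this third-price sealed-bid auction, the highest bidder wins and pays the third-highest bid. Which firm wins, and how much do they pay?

Sable pays €97

Sorting bids: 137 (Sable) > 118 (Vantage) > 97 (Tessera) > 75 (Stratus) > 44 (Helix) > 39 (Talon)
Sable wins; payment is bid #3 in the ranking = €97.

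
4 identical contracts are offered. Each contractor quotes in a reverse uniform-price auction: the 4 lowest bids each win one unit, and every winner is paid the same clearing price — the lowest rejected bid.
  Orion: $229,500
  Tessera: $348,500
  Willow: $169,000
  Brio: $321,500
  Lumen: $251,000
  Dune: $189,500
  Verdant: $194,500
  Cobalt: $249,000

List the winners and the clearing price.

Willow, Dune, Verdant, Orion; each is paid $249,000

Bids ranked low→high: 169,000 (Willow), 189,500 (Dune), 194,500 (Verdant), 229,500 (Orion), 249,000 (Cobalt), 251,000 (Lumen), …
The 4 lowest are Willow, Dune, Verdant, Orion.
First losing bid is Cobalt's $249,000, which sets the uniform price.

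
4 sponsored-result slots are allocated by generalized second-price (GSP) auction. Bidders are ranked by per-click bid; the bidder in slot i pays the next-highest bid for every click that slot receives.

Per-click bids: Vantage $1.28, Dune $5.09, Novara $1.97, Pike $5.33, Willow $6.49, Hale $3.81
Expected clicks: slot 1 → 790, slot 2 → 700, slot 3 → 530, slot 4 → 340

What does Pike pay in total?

Ranked by bid: $6.49 (Willow) > $5.33 (Pike) > $5.09 (Dune) > $3.81 (Hale) > $1.97 (Novara) > …
Pike holds slot 2 → pays next bid $5.09 × 700 clicks = $3563.00.

Pike pays $3563.00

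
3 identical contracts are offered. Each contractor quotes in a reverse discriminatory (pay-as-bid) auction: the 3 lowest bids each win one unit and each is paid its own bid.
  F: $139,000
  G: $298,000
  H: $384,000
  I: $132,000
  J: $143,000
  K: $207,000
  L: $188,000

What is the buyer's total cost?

Ordering the bids: 132,000 (I), 139,000 (F), 143,000 (J), 188,000 (L), 207,000 (K), …
Winners (3 units): I, F, J.
Total cost = 132,000 + 139,000 + 143,000 = $414,000.

Total cost: $414,000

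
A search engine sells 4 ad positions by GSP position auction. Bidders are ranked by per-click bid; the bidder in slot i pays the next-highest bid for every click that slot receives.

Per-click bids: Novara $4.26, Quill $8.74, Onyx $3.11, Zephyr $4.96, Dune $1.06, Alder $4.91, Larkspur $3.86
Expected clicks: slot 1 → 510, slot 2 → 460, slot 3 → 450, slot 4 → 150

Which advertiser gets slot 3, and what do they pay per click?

Sorting advertisers: $8.74 (Quill) > $4.96 (Zephyr) > $4.91 (Alder) > $4.26 (Novara) > $3.86 (Larkspur) > …
Slot 3 goes to the third-ranked bidder, Alder, who pays the next bid down: $4.26/click.

Alder; $4.26 per click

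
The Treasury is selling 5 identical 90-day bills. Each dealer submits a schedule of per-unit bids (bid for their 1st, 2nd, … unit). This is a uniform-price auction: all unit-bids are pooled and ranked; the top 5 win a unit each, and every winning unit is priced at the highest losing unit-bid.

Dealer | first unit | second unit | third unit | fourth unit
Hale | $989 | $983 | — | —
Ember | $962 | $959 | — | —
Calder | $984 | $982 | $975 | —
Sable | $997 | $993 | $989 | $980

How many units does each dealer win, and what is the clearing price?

All unit-bids, highest first — top 5: 997 (Sable-1), 993 (Sable-2), 989 (Hale-1), 989 (Sable-3), 984 (Calder-1)
The (k+1)-th unit-bid is $983.
Allocation: Calder 1, Hale 1, Sable 3.

Calder 1, Hale 1, Sable 3; clearing price $983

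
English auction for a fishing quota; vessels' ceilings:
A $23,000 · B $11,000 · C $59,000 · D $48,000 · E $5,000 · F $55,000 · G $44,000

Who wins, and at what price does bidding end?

Limits ranked: 59,000 (C) > 55,000 (F) > 48,000 (D) > 44,000 (G) > 23,000 (A) > 11,000 (B) > …
Bidding ends when F exits at $55,000; C takes it.

C wins at $55,000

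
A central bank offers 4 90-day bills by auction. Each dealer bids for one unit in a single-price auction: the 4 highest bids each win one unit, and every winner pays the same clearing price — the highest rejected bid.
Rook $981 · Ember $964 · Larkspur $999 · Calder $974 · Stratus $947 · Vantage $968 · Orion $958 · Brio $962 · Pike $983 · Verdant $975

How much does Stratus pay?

Sorting: 999 (Larkspur), 983 (Pike), 981 (Rook), 975 (Verdant), 974 (Calder), 968 (Vantage), …
Winners (4 units): Larkspur, Pike, Rook, Verdant.
First losing bid is Calder's $974, which sets the uniform price.
Stratus does not win → pays $0.

Stratus pays $0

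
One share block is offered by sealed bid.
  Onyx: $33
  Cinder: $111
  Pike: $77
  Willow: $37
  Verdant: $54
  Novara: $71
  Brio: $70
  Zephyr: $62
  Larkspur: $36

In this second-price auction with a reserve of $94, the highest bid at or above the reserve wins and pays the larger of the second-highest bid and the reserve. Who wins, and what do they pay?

Cinder pays $94

Sorting bids: 111 (Cinder) > 77 (Pike) > 71 (Novara) > 70 (Brio) > 62 (Zephyr) > 54 (Verdant) > …
Highest eligible bid: Cinder at $111.
Second-highest bid $77 is below the reserve $94, so the reserve binds → payment $94.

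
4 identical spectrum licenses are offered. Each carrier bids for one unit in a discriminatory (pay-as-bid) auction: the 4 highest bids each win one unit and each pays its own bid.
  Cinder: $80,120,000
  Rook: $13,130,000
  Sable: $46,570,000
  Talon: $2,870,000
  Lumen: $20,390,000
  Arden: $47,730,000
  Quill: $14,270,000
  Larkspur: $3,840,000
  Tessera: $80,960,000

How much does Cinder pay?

Sorting: 80,960,000 (Tessera), 80,120,000 (Cinder), 47,730,000 (Arden), 46,570,000 (Sable), 20,390,000 (Lumen), 14,270,000 (Quill), …
Top 4: Tessera, Cinder, Arden, Sable.
Cinder wins → own bid $80,120,000.

Cinder pays $80,120,000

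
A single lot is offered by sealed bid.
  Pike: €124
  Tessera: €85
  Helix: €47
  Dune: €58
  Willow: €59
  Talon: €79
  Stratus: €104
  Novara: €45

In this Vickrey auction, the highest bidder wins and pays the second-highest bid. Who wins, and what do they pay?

Bids in order: 124 (Pike) > 104 (Stratus) > 85 (Tessera) > 79 (Talon) > 59 (Willow) > 58 (Dune) > …
Pike wins with the highest bid; price is set by the runner-up at €104.

Pike pays €104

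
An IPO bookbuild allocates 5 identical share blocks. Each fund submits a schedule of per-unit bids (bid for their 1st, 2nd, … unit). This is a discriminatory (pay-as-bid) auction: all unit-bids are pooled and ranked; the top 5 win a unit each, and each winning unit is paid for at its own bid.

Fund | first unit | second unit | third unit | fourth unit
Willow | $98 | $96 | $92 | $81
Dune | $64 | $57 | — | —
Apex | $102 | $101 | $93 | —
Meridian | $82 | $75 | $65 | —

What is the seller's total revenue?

All unit-bids, highest first — top 5: 102 (Apex-1), 101 (Apex-2), 98 (Willow-1), 96 (Willow-2), 93 (Apex-3)
Next rejected bid: $92 (not a price — pay-as-bid).
Each winning unit pays its own bid.
Revenue = 102 + 101 + 98 + 96 + 93 = $490.

Total revenue: $490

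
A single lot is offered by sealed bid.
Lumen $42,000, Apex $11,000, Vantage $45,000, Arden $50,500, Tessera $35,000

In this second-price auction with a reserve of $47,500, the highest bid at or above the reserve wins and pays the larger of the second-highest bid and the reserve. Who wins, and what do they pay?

Sorting bids: 50,500 (Arden) > 45,000 (Vantage) > 42,000 (Lumen) > 35,000 (Tessera) > 11,000 (Apex)
Arden has the top bid at or above the reserve ($50,500).
Second-highest bid $45,000 is below the reserve $47,500, so the reserve binds → payment $47,500.

Arden pays $47,500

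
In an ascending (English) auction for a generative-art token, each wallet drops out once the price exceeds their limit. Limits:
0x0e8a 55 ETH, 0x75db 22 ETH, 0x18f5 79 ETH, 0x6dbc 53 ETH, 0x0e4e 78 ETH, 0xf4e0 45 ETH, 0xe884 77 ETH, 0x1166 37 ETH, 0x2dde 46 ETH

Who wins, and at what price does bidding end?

0x18f5 wins at 78 ETH

Rule: the price rises until one bidder remains; the winner pays the price at which the last rival dropped out.
Limits ranked: 79 (0x18f5) > 78 (0x0e4e) > 77 (0xe884) > 55 (0x0e8a) > 53 (0x6dbc) > 46 (0x2dde) > …
Bidding ends when 0x0e4e exits at 78 ETH; 0x18f5 takes it.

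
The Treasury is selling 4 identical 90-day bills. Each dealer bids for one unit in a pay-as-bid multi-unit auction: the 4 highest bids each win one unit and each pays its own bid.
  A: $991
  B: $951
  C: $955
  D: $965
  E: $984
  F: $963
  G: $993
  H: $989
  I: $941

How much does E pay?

Bids ranked high→low: 993 (G), 991 (A), 989 (H), 984 (E), 965 (D), 963 (F), …
The 4 highest are G, A, H, E.
E wins → own bid $984.

E pays $984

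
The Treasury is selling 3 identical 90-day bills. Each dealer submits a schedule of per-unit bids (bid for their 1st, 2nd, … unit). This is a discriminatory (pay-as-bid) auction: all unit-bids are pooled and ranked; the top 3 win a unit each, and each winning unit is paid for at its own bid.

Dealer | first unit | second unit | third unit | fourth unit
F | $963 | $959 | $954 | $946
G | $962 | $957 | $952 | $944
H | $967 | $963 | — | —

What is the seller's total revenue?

Total revenue: $2,893

Merging the schedules and taking the best 3: 967 (H-1), 963 (F-1), 963 (H-2)
Next rejected bid: $962 (not a price — pay-as-bid).
Each winning unit pays its own bid.
Revenue = 967 + 963 + 963 = $2,893.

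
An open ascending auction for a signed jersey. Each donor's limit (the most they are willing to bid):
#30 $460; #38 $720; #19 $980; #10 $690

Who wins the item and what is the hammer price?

Rule: the price rises until one bidder remains; the winner pays the price at which the last rival dropped out.
Limits ranked: 980 (#19) > 720 (#38) > 690 (#10) > 460 (#30)
#38 is the last rival to drop out, at $720; #19 remains and wins at that price.

#19 wins at $720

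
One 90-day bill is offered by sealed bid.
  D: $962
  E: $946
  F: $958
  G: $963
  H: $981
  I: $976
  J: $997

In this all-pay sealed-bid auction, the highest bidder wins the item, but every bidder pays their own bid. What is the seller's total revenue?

Sorting bids: 997 (J) > 981 (H) > 976 (I) > 963 (G) > 962 (D) > 958 (F) > …
J wins with the top bid; all bids are sunk regardless.
Every bidder forfeits their bid regardless of winning.
Revenue = 962 + 946 + 958 + 963 + 981 + 976 + 997 = $6,783.

Total revenue: $6,783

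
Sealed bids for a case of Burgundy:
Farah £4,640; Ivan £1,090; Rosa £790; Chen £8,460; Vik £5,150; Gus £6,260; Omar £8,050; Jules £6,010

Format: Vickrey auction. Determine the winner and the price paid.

Chen pays £8,050

Rule: the highest bidder wins and pays the second-highest bid.
Bids in order: 8,460 (Chen) > 8,050 (Omar) > 6,260 (Gus) > 6,010 (Jules) > 5,150 (Vik) > 4,640 (Farah) > …
Chen is highest; pays the second-highest bid, £8,050.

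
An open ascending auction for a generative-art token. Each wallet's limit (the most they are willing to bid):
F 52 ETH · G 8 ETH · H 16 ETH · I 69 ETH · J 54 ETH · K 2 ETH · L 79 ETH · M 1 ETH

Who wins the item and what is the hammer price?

L wins at 69 ETH

Limits ranked: 79 (L) > 69 (I) > 54 (J) > 52 (F) > 16 (H) > 8 (G) > …
Once the price passes 69 ETH, only L is left; the hammer falls at I's limit of 69 ETH.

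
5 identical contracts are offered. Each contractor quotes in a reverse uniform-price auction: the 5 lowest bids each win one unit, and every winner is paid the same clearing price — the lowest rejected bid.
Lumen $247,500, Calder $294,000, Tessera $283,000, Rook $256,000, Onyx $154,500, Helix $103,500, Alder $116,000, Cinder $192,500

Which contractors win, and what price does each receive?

Helix, Alder, Onyx, Cinder, Lumen; each is paid $256,000

Ordering the bids: 103,500 (Helix), 116,000 (Alder), 154,500 (Onyx), 192,500 (Cinder), 247,500 (Lumen), 256,000 (Rook), 283,000 (Tessera), …
Lowest 5: Helix, Alder, Onyx, Cinder, Lumen.
Lowest unsuccessful bid: $256,000 → clearing price.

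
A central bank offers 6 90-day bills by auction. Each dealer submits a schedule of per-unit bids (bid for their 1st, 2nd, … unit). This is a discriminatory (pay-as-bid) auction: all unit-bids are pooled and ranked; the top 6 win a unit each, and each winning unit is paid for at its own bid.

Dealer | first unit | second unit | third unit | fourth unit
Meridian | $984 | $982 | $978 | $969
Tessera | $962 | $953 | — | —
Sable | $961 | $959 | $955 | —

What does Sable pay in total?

Sable pays $961

Merging the schedules and taking the best 6: 984 (Meridian-1), 982 (Meridian-2), 978 (Meridian-3), 969 (Meridian-4), 962 (Tessera-1), 961 (Sable-1)
Next rejected bid: $959 (not a price — pay-as-bid).
Sable's winning unit-bids: 961 = $961.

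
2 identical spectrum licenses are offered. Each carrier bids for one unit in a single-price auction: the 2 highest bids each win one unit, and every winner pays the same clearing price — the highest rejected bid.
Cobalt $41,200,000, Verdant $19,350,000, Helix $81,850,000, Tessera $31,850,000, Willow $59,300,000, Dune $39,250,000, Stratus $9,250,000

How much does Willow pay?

Willow pays $41,200,000

Sorting: 81,850,000 (Helix), 59,300,000 (Willow), 41,200,000 (Cobalt), 39,250,000 (Dune), …
The 2 highest are Helix, Willow.
Highest unsuccessful bid: $41,200,000 → clearing price.
Willow wins → pays $41,200,000.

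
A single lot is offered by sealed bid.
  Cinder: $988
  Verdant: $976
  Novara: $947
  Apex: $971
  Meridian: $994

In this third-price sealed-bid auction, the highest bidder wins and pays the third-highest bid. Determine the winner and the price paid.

Meridian pays $976

Bids in order: 994 (Meridian) > 988 (Cinder) > 976 (Verdant) > 971 (Apex) > 947 (Novara)
Meridian wins; payment is bid #3 in the ranking = $976.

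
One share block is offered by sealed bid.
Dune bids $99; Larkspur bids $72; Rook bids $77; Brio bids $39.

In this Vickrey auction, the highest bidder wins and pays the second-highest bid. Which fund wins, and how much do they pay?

Bids ranked: 99 (Dune) > 77 (Rook) > 72 (Larkspur) > 39 (Brio)
Second-price: Dune pays Rook's bid of $77.

Dune pays $77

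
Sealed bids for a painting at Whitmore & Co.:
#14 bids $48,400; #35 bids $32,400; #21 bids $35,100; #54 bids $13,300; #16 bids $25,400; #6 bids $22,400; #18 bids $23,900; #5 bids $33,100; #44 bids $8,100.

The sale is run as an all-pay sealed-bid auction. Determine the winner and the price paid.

Bids ranked: 48,400 (#14) > 35,100 (#21) > 33,100 (#5) > 32,400 (#35) > 25,400 (#16) > 23,900 (#18) > …
#14 wins with the top bid; all bids are sunk regardless.

#14 pays $48,400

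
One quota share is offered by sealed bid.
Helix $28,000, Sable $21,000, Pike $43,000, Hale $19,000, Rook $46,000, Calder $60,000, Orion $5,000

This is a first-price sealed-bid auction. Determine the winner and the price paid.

Bids ranked: 60,000 (Calder) > 46,000 (Rook) > 43,000 (Pike) > 28,000 (Helix) > 21,000 (Sable) > 19,000 (Hale) > …
Calder is highest → pays own bid, $60,000.

Calder pays $60,000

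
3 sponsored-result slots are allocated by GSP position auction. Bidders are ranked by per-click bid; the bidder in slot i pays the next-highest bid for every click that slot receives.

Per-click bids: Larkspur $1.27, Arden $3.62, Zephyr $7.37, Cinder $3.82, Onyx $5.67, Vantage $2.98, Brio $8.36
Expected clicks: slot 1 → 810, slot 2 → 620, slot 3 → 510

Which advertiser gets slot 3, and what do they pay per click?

Onyx; $3.82 per click

Sorting advertisers: $8.36 (Brio) > $7.37 (Zephyr) > $5.67 (Onyx) > $3.82 (Cinder) > …
Slot 3 goes to the third-ranked bidder, Onyx, who pays the next bid down: $3.82/click.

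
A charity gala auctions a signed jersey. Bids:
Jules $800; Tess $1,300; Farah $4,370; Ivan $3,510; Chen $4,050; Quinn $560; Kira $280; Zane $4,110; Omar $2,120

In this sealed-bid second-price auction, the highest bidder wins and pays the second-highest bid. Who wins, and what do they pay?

Sorting bids: 4,370 (Farah) > 4,110 (Zane) > 4,050 (Chen) > 3,510 (Ivan) > 2,120 (Omar) > 1,300 (Tess) > …
Farah wins with the highest bid; price is set by the runner-up at $4,110.

Farah pays $4,110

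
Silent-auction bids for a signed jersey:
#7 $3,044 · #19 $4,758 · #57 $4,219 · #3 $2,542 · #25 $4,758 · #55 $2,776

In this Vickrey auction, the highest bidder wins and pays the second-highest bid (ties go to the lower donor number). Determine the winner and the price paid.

Bids in order: 4,758 (#19) > 4,758 (#25) > 4,219 (#57) > 3,044 (#7) > 2,776 (#55) > 2,542 (#3)
#19 and #25 tie at $4,758; tie-break gives it to #19.
#19 is highest; pays the second-highest bid, $4,758.

#19 pays $4,758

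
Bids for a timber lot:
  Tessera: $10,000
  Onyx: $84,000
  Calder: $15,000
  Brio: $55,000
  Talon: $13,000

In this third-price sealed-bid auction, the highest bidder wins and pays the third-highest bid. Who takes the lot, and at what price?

Onyx pays $15,000

Bids in order: 84,000 (Onyx) > 55,000 (Brio) > 15,000 (Calder) > 13,000 (Talon) > 10,000 (Tessera)
Onyx is highest; pays the third-highest bid, $15,000.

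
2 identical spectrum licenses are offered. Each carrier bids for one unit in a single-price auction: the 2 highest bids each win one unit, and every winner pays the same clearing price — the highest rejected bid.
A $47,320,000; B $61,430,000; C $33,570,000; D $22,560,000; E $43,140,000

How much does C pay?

Bids ranked high→low: 61,430,000 (B), 47,320,000 (A), 43,140,000 (E), 33,570,000 (C), …
Winners (2 units): B, A.
Highest unsuccessful bid: $43,140,000 → clearing price.
C does not win → pays $0.

C pays $0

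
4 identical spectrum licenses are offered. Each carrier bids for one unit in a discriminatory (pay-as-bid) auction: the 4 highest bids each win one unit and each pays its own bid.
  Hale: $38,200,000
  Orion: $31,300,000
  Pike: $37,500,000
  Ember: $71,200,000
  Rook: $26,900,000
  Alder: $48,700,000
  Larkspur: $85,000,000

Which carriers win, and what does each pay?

Sorting: 85,000,000 (Larkspur), 71,200,000 (Ember), 48,700,000 (Alder), 38,200,000 (Hale), 37,500,000 (Pike), 31,300,000 (Orion), …
Top 4: Larkspur, Ember, Alder, Hale.
Each winner pays its own bid: Larkspur $85,000,000, Ember $71,200,000, Alder $48,700,000, Hale $38,200,000.

Larkspur $85,000,000, Ember $71,200,000, Alder $48,700,000, Hale $38,200,000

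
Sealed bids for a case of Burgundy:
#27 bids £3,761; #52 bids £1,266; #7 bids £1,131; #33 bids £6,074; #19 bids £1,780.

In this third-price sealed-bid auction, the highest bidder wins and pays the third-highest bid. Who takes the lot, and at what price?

#33 pays £1,780

Rule: the highest bidder wins and pays the third-highest bid.
Sorting bids: 6,074 (#33) > 3,761 (#27) > 1,780 (#19) > 1,266 (#52) > 1,131 (#7)
#33 wins; payment is bid #3 in the ranking = £1,780.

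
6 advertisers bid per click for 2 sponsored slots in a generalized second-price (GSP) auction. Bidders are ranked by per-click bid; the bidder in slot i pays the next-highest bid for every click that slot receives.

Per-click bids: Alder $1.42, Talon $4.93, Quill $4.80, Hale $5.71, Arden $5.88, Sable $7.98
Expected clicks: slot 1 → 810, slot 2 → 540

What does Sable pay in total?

Sorting advertisers: $7.98 (Sable) > $5.88 (Arden) > $5.71 (Hale) > …
Sable holds slot 1 → pays next bid $5.88 × 810 clicks = $4762.80.

Sable pays $4762.80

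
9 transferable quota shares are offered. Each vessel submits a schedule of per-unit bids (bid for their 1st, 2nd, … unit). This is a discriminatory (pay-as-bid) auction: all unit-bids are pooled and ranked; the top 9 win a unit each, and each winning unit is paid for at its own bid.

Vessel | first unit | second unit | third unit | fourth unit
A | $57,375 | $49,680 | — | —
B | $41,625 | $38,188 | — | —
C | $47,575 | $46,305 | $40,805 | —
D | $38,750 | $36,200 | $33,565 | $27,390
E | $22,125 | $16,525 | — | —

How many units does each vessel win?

Merging the schedules and taking the best 9: 57,375 (A-1), 49,680 (A-2), 47,575 (C-1), 46,305 (C-2), 41,625 (B-1), 40,805 (C-3), 38,750 (D-1), 38,188 (B-2), 36,200 (D-2)
Next rejected bid: $33,565 (not a price — pay-as-bid).
Allocation: A 2, B 2, C 3, D 2.

A 2, B 2, C 3, D 2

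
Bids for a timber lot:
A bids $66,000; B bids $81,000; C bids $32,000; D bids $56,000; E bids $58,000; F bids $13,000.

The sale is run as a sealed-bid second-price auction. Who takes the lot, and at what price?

B pays $66,000

Sealed-bid second-price auction: the highest bidder wins and pays the second-highest bid.
Sorting bids: 81,000 (B) > 66,000 (A) > 58,000 (E) > 56,000 (D) > 32,000 (C) > 13,000 (F)
B wins with the highest bid; price is set by the runner-up at $66,000.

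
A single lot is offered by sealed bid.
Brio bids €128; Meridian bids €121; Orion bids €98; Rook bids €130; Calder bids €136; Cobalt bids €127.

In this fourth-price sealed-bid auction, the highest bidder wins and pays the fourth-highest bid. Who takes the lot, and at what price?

Calder pays €127

Sorting bids: 136 (Calder) > 130 (Rook) > 128 (Brio) > 127 (Cobalt) > 121 (Meridian) > 98 (Orion)
Calder wins; payment is bid #4 in the ranking = €127.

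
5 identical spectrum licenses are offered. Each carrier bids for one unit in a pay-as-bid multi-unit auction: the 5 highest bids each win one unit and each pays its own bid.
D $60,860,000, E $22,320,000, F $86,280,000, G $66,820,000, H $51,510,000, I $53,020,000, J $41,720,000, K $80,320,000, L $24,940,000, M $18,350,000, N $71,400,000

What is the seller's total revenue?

Total revenue: $365,680,000

Sorting: 86,280,000 (F), 80,320,000 (K), 71,400,000 (N), 66,820,000 (G), 60,860,000 (D), 53,020,000 (I), 51,510,000 (H), …
Winners (5 units): F, K, N, G, D.
Total revenue = 86,280,000 + 80,320,000 + 71,400,000 + 66,820,000 + 60,860,000 = $365,680,000.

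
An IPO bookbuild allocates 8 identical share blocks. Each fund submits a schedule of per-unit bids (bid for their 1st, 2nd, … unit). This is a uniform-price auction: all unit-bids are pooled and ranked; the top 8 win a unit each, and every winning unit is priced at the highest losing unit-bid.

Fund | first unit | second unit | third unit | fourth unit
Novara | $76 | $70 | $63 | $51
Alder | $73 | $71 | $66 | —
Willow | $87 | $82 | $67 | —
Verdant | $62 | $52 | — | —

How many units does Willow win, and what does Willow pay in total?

Willow: 3 units, pays $189

Pooled unit-bids ranked (top 8): 87 (Willow-1), 82 (Willow-2), 76 (Novara-1), 73 (Alder-1), 71 (Alder-2), 70 (Novara-2), 67 (Willow-3), 66 (Alder-3)
Highest rejected unit-bid = $63.
Willow wins 3 unit(s) at $63 each.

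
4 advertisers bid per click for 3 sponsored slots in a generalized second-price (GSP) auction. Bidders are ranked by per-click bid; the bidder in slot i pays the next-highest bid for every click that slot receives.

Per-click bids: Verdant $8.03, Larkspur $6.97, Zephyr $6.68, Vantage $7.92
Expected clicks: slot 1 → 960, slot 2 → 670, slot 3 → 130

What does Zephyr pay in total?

Ranked by bid: $8.03 (Verdant) > $7.92 (Vantage) > $6.97 (Larkspur) > $6.68 (Zephyr)
Zephyr ranks below slot 3 → no slot, pays nothing.

Zephyr pays $0.00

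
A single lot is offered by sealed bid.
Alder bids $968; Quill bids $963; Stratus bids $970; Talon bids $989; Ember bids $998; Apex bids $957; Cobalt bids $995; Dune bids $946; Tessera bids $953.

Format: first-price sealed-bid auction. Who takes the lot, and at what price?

Bids ranked: 998 (Ember) > 995 (Cobalt) > 989 (Talon) > 970 (Stratus) > 968 (Alder) > 963 (Quill) > …
Ember has the highest bid and pays exactly that: $998.

Ember pays $998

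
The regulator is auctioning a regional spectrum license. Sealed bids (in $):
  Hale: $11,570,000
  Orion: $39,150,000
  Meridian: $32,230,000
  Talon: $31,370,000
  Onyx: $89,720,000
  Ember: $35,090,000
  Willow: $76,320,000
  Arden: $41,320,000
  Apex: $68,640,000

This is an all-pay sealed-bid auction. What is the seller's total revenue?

Total revenue: $425,410,000

Rule: the highest bidder wins the item, but every bidder pays their own bid.
Sorting bids: 89,720,000 (Onyx) > 76,320,000 (Willow) > 68,640,000 (Apex) > 41,320,000 (Arden) > 39,150,000 (Orion) > 35,090,000 (Ember) > …
Onyx wins with the top bid; all bids are sunk regardless.
Every bidder forfeits their bid regardless of winning.
Revenue = 11,570,000 + 39,150,000 + 32,230,000 + 31,370,000 + 89,720,000 + 35,090,000 + 76,320,000 + 41,320,000 + 68,640,000 = $425,410,000.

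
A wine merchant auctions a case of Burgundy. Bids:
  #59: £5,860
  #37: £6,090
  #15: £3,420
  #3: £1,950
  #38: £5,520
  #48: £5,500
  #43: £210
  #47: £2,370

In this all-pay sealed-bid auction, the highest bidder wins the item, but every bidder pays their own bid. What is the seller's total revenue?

Total revenue: £30,920

Rule: the highest bidder wins the item, but every bidder pays their own bid.
Sorting bids: 6,090 (#37) > 5,860 (#59) > 5,520 (#38) > 5,500 (#48) > 3,420 (#15) > 2,370 (#47) > …
Every bidder forfeits their bid regardless of winning.
Revenue = 5,860 + 6,090 + 3,420 + 1,950 + 5,520 + 5,500 + 210 + 2,370 = £30,920.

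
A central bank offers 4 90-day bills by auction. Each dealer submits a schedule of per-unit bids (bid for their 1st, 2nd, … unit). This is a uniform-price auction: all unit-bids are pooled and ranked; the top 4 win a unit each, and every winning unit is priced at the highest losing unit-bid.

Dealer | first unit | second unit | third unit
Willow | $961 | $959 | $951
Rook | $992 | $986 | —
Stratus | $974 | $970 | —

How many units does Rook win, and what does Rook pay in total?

Pooled unit-bids ranked (top 4): 992 (Rook-1), 986 (Rook-2), 974 (Stratus-1), 970 (Stratus-2)
Highest rejected unit-bid = $961.
Rook wins 2 unit(s) at $961 each.

Rook: 2 units, pays $1,922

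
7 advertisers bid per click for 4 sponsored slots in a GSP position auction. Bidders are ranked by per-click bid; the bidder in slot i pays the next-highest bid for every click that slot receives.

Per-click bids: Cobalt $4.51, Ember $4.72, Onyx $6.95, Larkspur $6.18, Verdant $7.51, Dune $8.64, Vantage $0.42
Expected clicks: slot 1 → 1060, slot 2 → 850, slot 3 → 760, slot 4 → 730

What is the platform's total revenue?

Sorting advertisers: $8.64 (Dune) > $7.51 (Verdant) > $6.95 (Onyx) > $6.18 (Larkspur) > $4.72 (Ember) > …
Slot 1: Dune pays $7.51 × 1060 = $7960.60
Slot 2: Verdant pays $6.95 × 850 = $5907.50
Slot 3: Onyx pays $6.18 × 760 = $4696.80
Slot 4: Larkspur pays $4.72 × 730 = $3445.60
Total = $22010.50

Total revenue: $22010.50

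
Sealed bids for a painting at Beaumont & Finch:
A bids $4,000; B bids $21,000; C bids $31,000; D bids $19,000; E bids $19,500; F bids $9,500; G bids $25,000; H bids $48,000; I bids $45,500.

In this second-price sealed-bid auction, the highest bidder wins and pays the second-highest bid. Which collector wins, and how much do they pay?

H pays $45,500

Sorting bids: 48,000 (H) > 45,500 (I) > 31,000 (C) > 25,000 (G) > 21,000 (B) > 19,500 (E) > …
H is highest; pays the second-highest bid, $45,500.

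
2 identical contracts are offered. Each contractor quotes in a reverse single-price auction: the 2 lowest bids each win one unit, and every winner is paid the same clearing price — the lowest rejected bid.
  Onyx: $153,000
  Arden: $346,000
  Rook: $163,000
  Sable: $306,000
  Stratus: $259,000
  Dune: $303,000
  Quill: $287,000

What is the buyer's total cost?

Sorting: 153,000 (Onyx), 163,000 (Rook), 259,000 (Stratus), 287,000 (Quill), …
Winners (2 units): Onyx, Rook.
Clearing price = lowest rejected bid = $259,000.
Total cost = 2 × $259,000 = $518,000.

Total cost: $518,000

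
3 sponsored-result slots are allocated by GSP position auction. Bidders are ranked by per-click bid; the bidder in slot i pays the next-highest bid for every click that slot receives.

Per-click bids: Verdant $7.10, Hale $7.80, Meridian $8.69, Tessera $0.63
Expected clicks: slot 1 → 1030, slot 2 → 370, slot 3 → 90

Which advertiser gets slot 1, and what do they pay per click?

Meridian; $7.80 per click

Sorting advertisers: $8.69 (Meridian) > $7.80 (Hale) > $7.10 (Verdant) > $0.63 (Tessera)
Slot 1 goes to the first-ranked bidder, Meridian, who pays the next bid down: $7.80/click.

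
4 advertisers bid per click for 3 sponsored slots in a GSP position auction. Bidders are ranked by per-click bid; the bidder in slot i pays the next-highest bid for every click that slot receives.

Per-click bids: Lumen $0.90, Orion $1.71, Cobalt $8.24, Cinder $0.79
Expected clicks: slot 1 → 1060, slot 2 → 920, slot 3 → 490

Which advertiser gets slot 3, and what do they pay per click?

Sorting advertisers: $8.24 (Cobalt) > $1.71 (Orion) > $0.90 (Lumen) > $0.79 (Cinder)
Slot 3 goes to the third-ranked bidder, Lumen, who pays the next bid down: $0.79/click.

Lumen; $0.79 per click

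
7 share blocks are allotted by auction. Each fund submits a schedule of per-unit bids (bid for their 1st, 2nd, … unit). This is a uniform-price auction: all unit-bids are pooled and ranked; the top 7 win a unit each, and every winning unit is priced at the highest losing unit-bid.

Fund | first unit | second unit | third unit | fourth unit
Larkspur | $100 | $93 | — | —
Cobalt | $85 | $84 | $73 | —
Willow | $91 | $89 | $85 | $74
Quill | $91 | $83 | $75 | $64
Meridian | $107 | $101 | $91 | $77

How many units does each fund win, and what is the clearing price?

All unit-bids, highest first — top 7: 107 (Meridian-1), 101 (Meridian-2), 100 (Larkspur-1), 93 (Larkspur-2), 91 (Willow-1), 91 (Quill-1), 91 (Meridian-3)
The (k+1)-th unit-bid is $89.
Allocation: Larkspur 2, Meridian 3, Quill 1, Willow 1.

Larkspur 2, Meridian 3, Quill 1, Willow 1; clearing price $89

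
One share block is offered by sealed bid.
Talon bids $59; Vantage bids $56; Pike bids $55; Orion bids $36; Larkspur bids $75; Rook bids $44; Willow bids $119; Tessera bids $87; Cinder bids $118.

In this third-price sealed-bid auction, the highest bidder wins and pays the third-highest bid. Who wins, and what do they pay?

Willow pays $87

Bids ranked: 119 (Willow) > 118 (Cinder) > 87 (Tessera) > 75 (Larkspur) > 59 (Talon) > 56 (Vantage) > …
Willow wins; payment is bid #3 in the ranking = $87.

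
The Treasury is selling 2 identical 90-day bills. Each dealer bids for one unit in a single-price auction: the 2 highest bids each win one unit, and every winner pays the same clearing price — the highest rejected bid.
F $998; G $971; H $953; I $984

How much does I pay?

I pays $971

Sorting: 998 (F), 984 (I), 971 (G), 953 (H)
Winners (2 units): F, I.
First losing bid is G's $971, which sets the uniform price.
I wins → pays $971.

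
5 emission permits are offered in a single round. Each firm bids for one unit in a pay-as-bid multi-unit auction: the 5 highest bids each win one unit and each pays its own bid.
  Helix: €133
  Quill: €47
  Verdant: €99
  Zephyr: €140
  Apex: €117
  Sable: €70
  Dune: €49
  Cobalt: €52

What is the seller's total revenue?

Total revenue: €559

Sorting: 140 (Zephyr), 133 (Helix), 117 (Apex), 99 (Verdant), 70 (Sable), 52 (Cobalt), 49 (Dune), …
Winners (5 units): Zephyr, Helix, Apex, Verdant, Sable.
Total revenue = 140 + 133 + 117 + 99 + 70 = €559.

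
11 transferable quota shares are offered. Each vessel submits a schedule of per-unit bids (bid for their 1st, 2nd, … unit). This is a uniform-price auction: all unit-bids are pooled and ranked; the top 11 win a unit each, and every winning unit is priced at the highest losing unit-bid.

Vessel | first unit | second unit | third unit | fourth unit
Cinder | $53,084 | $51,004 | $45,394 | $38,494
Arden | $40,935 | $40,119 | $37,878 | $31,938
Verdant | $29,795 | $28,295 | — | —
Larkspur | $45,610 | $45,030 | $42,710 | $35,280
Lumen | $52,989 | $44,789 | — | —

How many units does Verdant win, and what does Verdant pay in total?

All unit-bids, highest first — top 11: 53,084 (Cinder-1), 52,989 (Lumen-1), 51,004 (Cinder-2), 45,610 (Larkspur-1), 45,394 (Cinder-3), 45,030 (Larkspur-2), 44,789 (Lumen-2), 42,710 (Larkspur-3), 40,935 (Arden-1), 40,119 (Arden-2), 38,494 (Cinder-4)
Highest rejected unit-bid = $37,878.
Verdant wins 0 unit(s) at $37,878 each.

Verdant: 0 units, pays $0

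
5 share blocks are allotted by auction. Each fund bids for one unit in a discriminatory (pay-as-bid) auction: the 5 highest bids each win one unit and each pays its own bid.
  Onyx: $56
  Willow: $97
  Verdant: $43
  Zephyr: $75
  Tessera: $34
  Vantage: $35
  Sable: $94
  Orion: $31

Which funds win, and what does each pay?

Willow $97, Sable $94, Zephyr $75, Onyx $56, Verdant $43

Ordering the bids: 97 (Willow), 94 (Sable), 75 (Zephyr), 56 (Onyx), 43 (Verdant), 35 (Vantage), 34 (Tessera), …
Top 5: Willow, Sable, Zephyr, Onyx, Verdant.
Each winner pays its own bid: Willow $97, Sable $94, Zephyr $75, Onyx $56, Verdant $43.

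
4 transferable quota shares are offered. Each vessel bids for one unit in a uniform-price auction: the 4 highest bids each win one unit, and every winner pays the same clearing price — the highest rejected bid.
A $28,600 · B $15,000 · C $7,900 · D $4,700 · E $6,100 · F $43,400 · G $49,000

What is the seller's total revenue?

Bids ranked high→low: 49,000 (G), 43,400 (F), 28,600 (A), 15,000 (B), 7,900 (C), 6,100 (E), …
Winners (4 units): G, F, A, B.
First losing bid is C's $7,900, which sets the uniform price.
Total revenue = 4 × $7,900 = $31,600.

Total revenue: $31,600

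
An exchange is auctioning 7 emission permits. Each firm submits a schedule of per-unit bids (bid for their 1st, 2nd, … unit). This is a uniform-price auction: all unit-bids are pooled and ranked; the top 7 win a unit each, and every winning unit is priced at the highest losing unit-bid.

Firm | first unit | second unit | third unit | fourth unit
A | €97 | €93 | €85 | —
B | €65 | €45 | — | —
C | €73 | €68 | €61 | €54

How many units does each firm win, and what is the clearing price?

A 3, B 1, C 3; clearing price €54

Merging the schedules and taking the best 7: 97 (A-1), 93 (A-2), 85 (A-3), 73 (C-1), 68 (C-2), 65 (B-1), 61 (C-3)
First bid not allocated: €54.
Allocation: A 3, B 1, C 3.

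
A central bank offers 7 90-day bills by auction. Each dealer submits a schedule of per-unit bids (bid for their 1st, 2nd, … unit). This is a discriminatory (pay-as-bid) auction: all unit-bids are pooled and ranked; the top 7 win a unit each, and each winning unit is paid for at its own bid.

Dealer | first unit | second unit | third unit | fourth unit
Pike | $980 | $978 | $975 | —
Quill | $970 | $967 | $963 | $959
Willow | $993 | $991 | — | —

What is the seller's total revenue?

All unit-bids, highest first — top 7: 993 (Willow-1), 991 (Willow-2), 980 (Pike-1), 978 (Pike-2), 975 (Pike-3), 970 (Quill-1), 967 (Quill-2)
Next rejected bid: $963 (not a price — pay-as-bid).
Each winning unit pays its own bid.
Revenue = 993 + 991 + 980 + 978 + 975 + 970 + 967 = $6,854.

Total revenue: $6,854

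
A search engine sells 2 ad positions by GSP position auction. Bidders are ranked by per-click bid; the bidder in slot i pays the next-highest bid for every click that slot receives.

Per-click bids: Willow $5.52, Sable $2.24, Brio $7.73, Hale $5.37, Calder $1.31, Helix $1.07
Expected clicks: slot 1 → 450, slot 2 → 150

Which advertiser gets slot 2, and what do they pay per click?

Ranked by bid: $7.73 (Brio) > $5.52 (Willow) > $5.37 (Hale) > …
Slot 2 goes to the second-ranked bidder, Willow, who pays the next bid down: $5.37/click.

Willow; $5.37 per click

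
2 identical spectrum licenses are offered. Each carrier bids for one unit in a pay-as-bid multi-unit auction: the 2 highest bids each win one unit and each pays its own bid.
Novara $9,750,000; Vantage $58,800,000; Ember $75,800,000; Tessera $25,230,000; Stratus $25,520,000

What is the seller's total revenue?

Total revenue: $134,600,000

Bids ranked high→low: 75,800,000 (Ember), 58,800,000 (Vantage), 25,520,000 (Stratus), 25,230,000 (Tessera), …
The 2 highest are Ember, Vantage.
Total revenue = 75,800,000 + 58,800,000 = $134,600,000.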